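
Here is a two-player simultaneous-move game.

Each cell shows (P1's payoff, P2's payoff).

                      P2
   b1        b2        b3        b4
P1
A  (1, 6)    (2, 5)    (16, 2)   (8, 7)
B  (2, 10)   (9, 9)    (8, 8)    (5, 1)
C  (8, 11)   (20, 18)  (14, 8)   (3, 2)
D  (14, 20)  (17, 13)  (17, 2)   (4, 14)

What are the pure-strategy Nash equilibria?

(A, b4) and (C, b2) and (D, b1)

P1 against b1: payoffs 1, 2, 8, 14 → best response D.
P1 against b2: payoffs 2, 9, 20, 17 → best response C.
P1 against b3: payoffs 16, 8, 14, 17 → best response D.
P1 against b4: payoffs 8, 5, 3, 4 → best response A.
P2 against A: payoffs 6, 5, 2, 7 → best response b4.
P2 against B: payoffs 10, 9, 8, 1 → best response b1.
P2 against C: payoffs 11, 18, 8, 2 → best response b2.
P2 against D: payoffs 20, 13, 2, 14 → best response b1.
Mutual best responses: (A, b4); (C, b2); (D, b1).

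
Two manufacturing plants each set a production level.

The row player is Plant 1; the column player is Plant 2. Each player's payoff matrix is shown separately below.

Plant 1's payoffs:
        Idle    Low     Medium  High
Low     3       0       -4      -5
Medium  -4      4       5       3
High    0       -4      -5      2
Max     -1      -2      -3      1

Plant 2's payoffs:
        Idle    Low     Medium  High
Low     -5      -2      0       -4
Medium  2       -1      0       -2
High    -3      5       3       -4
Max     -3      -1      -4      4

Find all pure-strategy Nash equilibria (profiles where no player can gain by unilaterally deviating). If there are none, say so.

For each player, find the best response to each opponent profile; mutual best responses are the pure NE.
Plant 1 against Idle: payoffs 3, -4, 0, -1 → best response Low.
Plant 1 against Low: payoffs 0, 4, -4, -2 → best response Medium.
Plant 1 against Medium: payoffs -4, 5, -5, -3 → best response Medium.
Plant 1 against High: payoffs -5, 3, 2, 1 → best response Medium.
Plant 2 against Low: payoffs -5, -2, 0, -4 → best response Medium.
Plant 2 against Medium: payoffs 2, -1, 0, -2 → best response Idle.
Plant 2 against High: payoffs -3, 5, 3, -4 → best response Low.
Plant 2 against Max: payoffs -3, -1, -4, 4 → best response High.
No profile is a mutual best response for all players.

none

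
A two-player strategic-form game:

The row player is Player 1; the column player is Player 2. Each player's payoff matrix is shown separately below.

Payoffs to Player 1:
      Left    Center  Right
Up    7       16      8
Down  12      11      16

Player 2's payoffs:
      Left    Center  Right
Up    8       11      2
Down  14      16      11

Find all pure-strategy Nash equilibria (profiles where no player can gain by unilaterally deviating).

Mark each player's best response to every combination of opponents' strategies; a profile where every player is best-responding is a pure Nash equilibrium.
Player 1 against Left: payoffs 7, 12 → best response Down.
Player 1 against Center: payoffs 16, 11 → best response Up.
Player 1 against Right: payoffs 8, 16 → best response Down.
Player 2 against Up: payoffs 8, 11, 2 → best response Center.
Player 2 against Down: payoffs 14, 16, 11 → best response Center.
Mutual best responses: (Up, Center).

The unique pure-strategy Nash equilibrium is (Up, Center).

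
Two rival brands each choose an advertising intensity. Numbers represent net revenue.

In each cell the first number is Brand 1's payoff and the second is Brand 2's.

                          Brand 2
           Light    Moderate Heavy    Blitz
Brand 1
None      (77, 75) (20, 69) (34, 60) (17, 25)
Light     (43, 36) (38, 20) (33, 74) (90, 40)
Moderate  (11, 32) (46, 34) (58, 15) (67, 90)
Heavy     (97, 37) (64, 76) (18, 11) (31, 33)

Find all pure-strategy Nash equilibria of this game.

Pure NE: (Heavy, Moderate)

(None, Light): Brand 1 can switch to Heavy (77 → 97). Not NE.
(None, Moderate): Brand 1 can switch to Light (20 → 38). Not NE.
(None, Heavy): Brand 1 can switch to Moderate (34 → 58). Not NE.
(None, Blitz): Brand 1 can switch to Light (17 → 90). Not NE.
(Light, Light): Brand 1 can switch to None (43 → 77). Not NE.
(Light, Moderate): Brand 1 can switch to Moderate (38 → 46). Not NE.
(Light, Heavy): Brand 1 can switch to None (33 → 34). Not NE.
(Light, Blitz): Brand 2 can switch to Heavy (40 → 74). Not NE.
(Moderate, Light): Brand 1 can switch to None (11 → 77). Not NE.
(Moderate, Moderate): Brand 1 can switch to Heavy (46 → 64). Not NE.
(Moderate, Heavy): Brand 2 can switch to Light (15 → 32). Not NE.
(Moderate, Blitz): Brand 1 can switch to Light (67 → 90). Not NE.
(Heavy, Moderate): Brand 1 gets 64, best alternative 46; Brand 2 gets 76, best alternative 37. No profitable deviation — NE.
(The remaining 3 profiles each have a profitable deviation by the same check.)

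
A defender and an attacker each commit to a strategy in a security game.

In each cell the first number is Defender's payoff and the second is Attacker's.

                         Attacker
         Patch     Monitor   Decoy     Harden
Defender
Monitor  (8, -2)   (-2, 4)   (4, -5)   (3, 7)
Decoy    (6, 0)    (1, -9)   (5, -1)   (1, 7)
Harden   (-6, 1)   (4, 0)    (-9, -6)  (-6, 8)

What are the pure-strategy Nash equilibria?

(Monitor, Harden)

For each player, find the best response to each opponent profile; mutual best responses are the pure NE.
Defender against Patch: payoffs 8, 6, -6 → best response Monitor.
Defender against Monitor: payoffs -2, 1, 4 → best response Harden.
Defender against Decoy: payoffs 4, 5, -9 → best response Decoy.
Defender against Harden: payoffs 3, 1, -6 → best response Monitor.
Attacker against Monitor: payoffs -2, 4, -5, 7 → best response Harden.
Attacker against Decoy: payoffs 0, -9, -1, 7 → best response Harden.
Attacker against Harden: payoffs 1, 0, -6, 8 → best response Harden.
Mutual best responses: (Monitor, Harden).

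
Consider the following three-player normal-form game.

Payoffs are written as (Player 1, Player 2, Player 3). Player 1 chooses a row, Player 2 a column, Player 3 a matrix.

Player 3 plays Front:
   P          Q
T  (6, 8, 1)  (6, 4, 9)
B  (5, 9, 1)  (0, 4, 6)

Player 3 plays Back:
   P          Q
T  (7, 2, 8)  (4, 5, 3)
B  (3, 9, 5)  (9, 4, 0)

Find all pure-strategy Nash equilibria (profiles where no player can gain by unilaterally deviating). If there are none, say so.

No pure-strategy Nash equilibrium.

Player 1 against (P, Front): payoffs 6, 5 → best response T.
Player 1 against (P, Back): payoffs 7, 3 → best response T.
Player 1 against (Q, Front): payoffs 6, 0 → best response T.
Player 1 against (Q, Back): payoffs 4, 9 → best response B.
Player 2 against (T, Front): payoffs 8, 4 → best response P.
Player 2 against (T, Back): payoffs 2, 5 → best response Q.
Player 2 against (B, Front): payoffs 9, 4 → best response P.
Player 2 against (B, Back): payoffs 9, 4 → best response P.
Player 3 against (T, P): payoffs 1, 8 → best response Back.
Player 3 against (T, Q): payoffs 9, 3 → best response Front.
Player 3 against (B, P): payoffs 1, 5 → best response Back.
Player 3 against (B, Q): payoffs 6, 0 → best response Front.
No profile is a mutual best response for all players.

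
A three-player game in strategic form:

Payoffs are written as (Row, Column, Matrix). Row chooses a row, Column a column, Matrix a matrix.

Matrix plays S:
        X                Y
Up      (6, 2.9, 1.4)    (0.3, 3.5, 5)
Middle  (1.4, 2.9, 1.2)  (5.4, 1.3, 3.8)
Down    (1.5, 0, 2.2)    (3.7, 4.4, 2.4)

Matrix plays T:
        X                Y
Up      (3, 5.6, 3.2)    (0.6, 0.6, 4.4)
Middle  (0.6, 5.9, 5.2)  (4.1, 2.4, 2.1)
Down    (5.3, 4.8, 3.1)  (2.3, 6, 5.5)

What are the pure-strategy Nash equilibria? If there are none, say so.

No pure-strategy Nash equilibrium.

Row against (X, S): payoffs 6, 1.4, 1.5 → best response Up.
Row against (X, T): payoffs 3, 0.6, 5.3 → best response Down.
Row against (Y, S): payoffs 0.3, 5.4, 3.7 → best response Middle.
Row against (Y, T): payoffs 0.6, 4.1, 2.3 → best response Middle.
Column against (Up, S): payoffs 2.9, 3.5 → best response Y.
Column against (Up, T): payoffs 5.6, 0.6 → best response X.
Column against (Middle, S): payoffs 2.9, 1.3 → best response X.
Column against (Middle, T): payoffs 5.9, 2.4 → best response X.
Column against (Down, S): payoffs 0, 4.4 → best response Y.
Column against (Down, T): payoffs 4.8, 6 → best response Y.
Matrix against (Up, X): payoffs 1.4, 3.2 → best response T.
Matrix against (Up, Y): payoffs 5, 4.4 → best response S.
Matrix against (Middle, X): payoffs 1.2, 5.2 → best response T.
Matrix against (Middle, Y): payoffs 3.8, 2.1 → best response S.
Matrix against (Down, X): payoffs 2.2, 3.1 → best response T.
Matrix against (Down, Y): payoffs 2.4, 5.5 → best response T.
No profile is a mutual best response for all players.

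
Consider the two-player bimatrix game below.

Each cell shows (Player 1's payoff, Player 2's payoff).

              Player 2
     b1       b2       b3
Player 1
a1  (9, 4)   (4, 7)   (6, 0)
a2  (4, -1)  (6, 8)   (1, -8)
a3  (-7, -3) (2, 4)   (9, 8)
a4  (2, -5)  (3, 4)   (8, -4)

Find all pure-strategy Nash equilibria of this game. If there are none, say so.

For each player, find the best response to each opponent profile; mutual best responses are the pure NE.
Player 1 against b1: payoffs 9, 4, -7, 2 → best response a1.
Player 1 against b2: payoffs 4, 6, 2, 3 → best response a2.
Player 1 against b3: payoffs 6, 1, 9, 8 → best response a3.
Player 2 against a1: payoffs 4, 7, 0 → best response b2.
Player 2 against a2: payoffs -1, 8, -8 → best response b2.
Player 2 against a3: payoffs -3, 4, 8 → best response b3.
Player 2 against a4: payoffs -5, 4, -4 → best response b2.
Mutual best responses: (a2, b2); (a3, b3).

(a2, b2) and (a3, b3)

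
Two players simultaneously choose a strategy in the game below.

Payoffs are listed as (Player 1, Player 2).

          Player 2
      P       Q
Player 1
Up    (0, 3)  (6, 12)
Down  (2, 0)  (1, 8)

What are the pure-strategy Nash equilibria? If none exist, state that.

The unique pure-strategy Nash equilibrium is (Up, Q).

Player 1 against P: payoffs 0, 2 → best response Down.
Player 1 against Q: payoffs 6, 1 → best response Up.
Player 2 against Up: payoffs 3, 12 → best response Q.
Player 2 against Down: payoffs 0, 8 → best response Q.
Mutual best responses: (Up, Q).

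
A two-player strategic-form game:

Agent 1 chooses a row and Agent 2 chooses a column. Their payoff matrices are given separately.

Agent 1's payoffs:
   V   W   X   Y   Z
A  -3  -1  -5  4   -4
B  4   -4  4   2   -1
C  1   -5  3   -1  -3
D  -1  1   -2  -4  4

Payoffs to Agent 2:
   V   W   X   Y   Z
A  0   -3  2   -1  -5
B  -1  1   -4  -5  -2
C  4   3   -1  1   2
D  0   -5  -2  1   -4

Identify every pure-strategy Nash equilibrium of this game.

Agent 1 against V: payoffs -3, 4, 1, -1 → best response B.
Agent 1 against W: payoffs -1, -4, -5, 1 → best response D.
Agent 1 against X: payoffs -5, 4, 3, -2 → best response B.
Agent 1 against Y: payoffs 4, 2, -1, -4 → best response A.
Agent 1 against Z: payoffs -4, -1, -3, 4 → best response D.
Agent 2 against A: payoffs 0, -3, 2, -1, -5 → best response X.
Agent 2 against B: payoffs -1, 1, -4, -5, -2 → best response W.
Agent 2 against C: payoffs 4, 3, -1, 1, 2 → best response V.
Agent 2 against D: payoffs 0, -5, -2, 1, -4 → best response Y.
No profile is a mutual best response for all players.

No pure-strategy Nash equilibrium.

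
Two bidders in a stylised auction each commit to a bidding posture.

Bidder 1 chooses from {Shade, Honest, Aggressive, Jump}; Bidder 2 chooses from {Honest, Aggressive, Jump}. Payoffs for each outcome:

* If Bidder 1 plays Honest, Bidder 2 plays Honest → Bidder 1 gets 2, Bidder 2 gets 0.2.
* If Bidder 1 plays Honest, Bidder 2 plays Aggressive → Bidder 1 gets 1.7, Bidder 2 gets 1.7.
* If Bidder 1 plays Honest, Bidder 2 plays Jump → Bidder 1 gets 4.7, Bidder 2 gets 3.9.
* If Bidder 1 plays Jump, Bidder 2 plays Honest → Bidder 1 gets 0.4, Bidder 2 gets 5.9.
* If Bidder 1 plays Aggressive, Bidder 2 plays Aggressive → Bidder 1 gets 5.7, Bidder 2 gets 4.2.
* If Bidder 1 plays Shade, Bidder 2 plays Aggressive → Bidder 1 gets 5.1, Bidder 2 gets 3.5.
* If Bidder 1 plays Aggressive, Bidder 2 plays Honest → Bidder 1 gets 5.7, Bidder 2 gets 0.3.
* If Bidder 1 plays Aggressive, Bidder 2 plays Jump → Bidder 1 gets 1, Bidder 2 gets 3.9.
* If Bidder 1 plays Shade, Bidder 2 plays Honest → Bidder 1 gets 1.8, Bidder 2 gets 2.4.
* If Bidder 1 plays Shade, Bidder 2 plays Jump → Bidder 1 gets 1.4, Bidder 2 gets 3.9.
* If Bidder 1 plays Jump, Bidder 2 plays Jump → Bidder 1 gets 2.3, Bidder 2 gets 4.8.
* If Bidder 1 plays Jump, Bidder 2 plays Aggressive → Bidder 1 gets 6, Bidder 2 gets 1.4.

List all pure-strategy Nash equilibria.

The unique pure-strategy Nash equilibrium is (Honest, Jump).

(Shade, Honest): Bidder 1 can switch to Honest (1.8 → 2). Not NE.
(Shade, Aggressive): Bidder 1 can switch to Aggressive (5.1 → 5.7). Not NE.
(Shade, Jump): Bidder 1 can switch to Honest (1.4 → 4.7). Not NE.
(Honest, Honest): Bidder 1 can switch to Aggressive (2 → 5.7). Not NE.
(Honest, Aggressive): Bidder 1 can switch to Shade (1.7 → 5.1). Not NE.
(Honest, Jump): Bidder 1 gets 4.7, best alternative 2.3; Bidder 2 gets 3.9, best alternative 1.7. No profitable deviation — NE.
(Aggressive, Honest): Bidder 2 can switch to Aggressive (0.3 → 4.2). Not NE.
(The remaining 5 profiles each have a profitable deviation by the same check.)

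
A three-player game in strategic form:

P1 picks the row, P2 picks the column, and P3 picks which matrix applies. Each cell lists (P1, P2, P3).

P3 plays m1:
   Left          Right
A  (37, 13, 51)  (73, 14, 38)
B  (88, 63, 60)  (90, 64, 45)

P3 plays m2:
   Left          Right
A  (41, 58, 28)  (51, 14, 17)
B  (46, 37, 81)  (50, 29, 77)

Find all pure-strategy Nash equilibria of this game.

The unique pure-strategy Nash equilibrium is (B, Left, m2).

(A, Left, m1): P1 can switch to B (37 → 88). Not NE.
(A, Left, m2): P1 can switch to B (41 → 46). Not NE.
(A, Right, m1): P1 can switch to B (73 → 90). Not NE.
(A, Right, m2): P2 can switch to Left (14 → 58). Not NE.
(B, Left, m1): P2 can switch to Right (63 → 64). Not NE.
(B, Left, m2): P1 gets 46, best alternative 41; P2 gets 37, best alternative 29; P3 gets 81, best alternative 60. No profitable deviation — NE.
(B, Right, m1): P3 can switch to m2 (45 → 77). Not NE.
(The remaining 1 profile has a profitable deviation by the same check.)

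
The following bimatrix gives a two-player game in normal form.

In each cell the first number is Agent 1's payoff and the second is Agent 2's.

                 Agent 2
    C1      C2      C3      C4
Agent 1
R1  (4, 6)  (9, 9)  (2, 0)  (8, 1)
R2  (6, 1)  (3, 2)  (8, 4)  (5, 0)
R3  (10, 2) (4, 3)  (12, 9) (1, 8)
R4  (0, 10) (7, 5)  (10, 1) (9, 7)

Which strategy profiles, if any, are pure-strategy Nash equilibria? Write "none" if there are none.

(R1, C2); (R3, C3)

For each player, find the best response to each opponent profile; mutual best responses are the pure NE.
Agent 1 against C1: payoffs 4, 6, 10, 0 → best response R3.
Agent 1 against C2: payoffs 9, 3, 4, 7 → best response R1.
Agent 1 against C3: payoffs 2, 8, 12, 10 → best response R3.
Agent 1 against C4: payoffs 8, 5, 1, 9 → best response R4.
Agent 2 against R1: payoffs 6, 9, 0, 1 → best response C2.
Agent 2 against R2: payoffs 1, 2, 4, 0 → best response C3.
Agent 2 against R3: payoffs 2, 3, 9, 8 → best response C3.
Agent 2 against R4: payoffs 10, 5, 1, 7 → best response C1.
Mutual best responses: (R1, C2); (R3, C3).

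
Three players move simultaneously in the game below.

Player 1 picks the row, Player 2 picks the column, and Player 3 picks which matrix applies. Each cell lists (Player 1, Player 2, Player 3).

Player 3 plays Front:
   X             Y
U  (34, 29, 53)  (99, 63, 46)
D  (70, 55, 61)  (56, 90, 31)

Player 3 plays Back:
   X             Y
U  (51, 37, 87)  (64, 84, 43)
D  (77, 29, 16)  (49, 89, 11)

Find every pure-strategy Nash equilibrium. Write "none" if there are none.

For each player, find the best response to each opponent profile; mutual best responses are the pure NE.
Player 1 against (X, Front): payoffs 34, 70 → best response D.
Player 1 against (X, Back): payoffs 51, 77 → best response D.
Player 1 against (Y, Front): payoffs 99, 56 → best response U.
Player 1 against (Y, Back): payoffs 64, 49 → best response U.
Player 2 against (U, Front): payoffs 29, 63 → best response Y.
Player 2 against (U, Back): payoffs 37, 84 → best response Y.
Player 2 against (D, Front): payoffs 55, 90 → best response Y.
Player 2 against (D, Back): payoffs 29, 89 → best response Y.
Player 3 against (U, X): payoffs 53, 87 → best response Back.
Player 3 against (U, Y): payoffs 46, 43 → best response Front.
Player 3 against (D, X): payoffs 61, 16 → best response Front.
Player 3 against (D, Y): payoffs 31, 11 → best response Front.
Mutual best responses: (U, Y, Front).

The unique pure-strategy Nash equilibrium is (U, Y, Front).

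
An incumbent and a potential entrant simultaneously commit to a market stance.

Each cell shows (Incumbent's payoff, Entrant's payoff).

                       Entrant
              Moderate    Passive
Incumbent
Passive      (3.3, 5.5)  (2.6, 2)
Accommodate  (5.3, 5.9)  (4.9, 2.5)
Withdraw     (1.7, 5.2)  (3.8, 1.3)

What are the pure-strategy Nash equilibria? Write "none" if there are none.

The unique pure-strategy Nash equilibrium is (Accommodate, Moderate).

(Passive, Moderate): Incumbent can switch to Accommodate (3.3 → 5.3). Not NE.
(Passive, Passive): Incumbent can switch to Accommodate (2.6 → 4.9). Not NE.
(Accommodate, Moderate): Incumbent gets 5.3, best alternative 3.3; Entrant gets 5.9, best alternative 2.5. No profitable deviation — NE.
(Accommodate, Passive): Entrant can switch to Moderate (2.5 → 5.9). Not NE.
(Withdraw, Moderate): Incumbent can switch to Passive (1.7 → 3.3). Not NE.
(Withdraw, Passive): Incumbent can switch to Accommodate (3.8 → 4.9). Not NE.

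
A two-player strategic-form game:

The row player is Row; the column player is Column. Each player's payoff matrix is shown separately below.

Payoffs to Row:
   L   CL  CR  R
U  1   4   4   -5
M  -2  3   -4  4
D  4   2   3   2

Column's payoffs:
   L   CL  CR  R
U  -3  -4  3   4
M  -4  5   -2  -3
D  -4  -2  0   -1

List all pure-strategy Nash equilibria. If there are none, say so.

none

For each strategy profile, look for a profitable unilateral deviation.
(U, L): Row can switch to D (1 → 4). Not NE.
(U, CL): Column can switch to L (-4 → -3). Not NE.
(U, CR): Column can switch to R (3 → 4). Not NE.
(U, R): Row can switch to M (-5 → 4). Not NE.
(M, L): Row can switch to U (-2 → 1). Not NE.
(M, CL): Row can switch to U (3 → 4). Not NE.
(The remaining 6 profiles each have a profitable deviation by the same check.)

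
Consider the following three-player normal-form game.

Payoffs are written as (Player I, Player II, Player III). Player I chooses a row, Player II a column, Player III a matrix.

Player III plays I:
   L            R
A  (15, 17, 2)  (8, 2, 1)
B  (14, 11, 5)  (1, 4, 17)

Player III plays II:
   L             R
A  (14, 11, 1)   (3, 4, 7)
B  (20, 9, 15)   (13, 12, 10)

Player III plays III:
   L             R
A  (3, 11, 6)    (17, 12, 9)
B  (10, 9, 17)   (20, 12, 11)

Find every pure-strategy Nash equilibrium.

(A, L, I): Player III can switch to III (2 → 6). Not NE.
(A, L, II): Player I can switch to B (14 → 20). Not NE.
(A, L, III): Player I can switch to B (3 → 10). Not NE.
(A, R, I): Player II can switch to L (2 → 17). Not NE.
(A, R, II): Player I can switch to B (3 → 13). Not NE.
(A, R, III): Player I can switch to B (17 → 20). Not NE.
(B, L, I): Player I can switch to A (14 → 15). Not NE.
(B, L, II): Player II can switch to R (9 → 12). Not NE.
(B, L, III): Player II can switch to R (9 → 12). Not NE.
(B, R, I): Player I can switch to A (1 → 8). Not NE.
(B, R, II): Player III can switch to I (10 → 17). Not NE.
(B, R, III): Player III can switch to I (11 → 17). Not NE.

This game has no pure Nash equilibrium.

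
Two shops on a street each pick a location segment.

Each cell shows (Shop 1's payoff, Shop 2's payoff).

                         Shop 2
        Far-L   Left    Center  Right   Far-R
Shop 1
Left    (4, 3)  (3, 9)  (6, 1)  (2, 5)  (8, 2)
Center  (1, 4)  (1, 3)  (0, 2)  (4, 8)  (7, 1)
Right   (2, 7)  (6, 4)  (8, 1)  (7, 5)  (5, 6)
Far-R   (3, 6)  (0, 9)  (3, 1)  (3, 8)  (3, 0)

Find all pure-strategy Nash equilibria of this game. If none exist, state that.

Shop 1 against Far-L: payoffs 4, 1, 2, 3 → best response Left.
Shop 1 against Left: payoffs 3, 1, 6, 0 → best response Right.
Shop 1 against Center: payoffs 6, 0, 8, 3 → best response Right.
Shop 1 against Right: payoffs 2, 4, 7, 3 → best response Right.
Shop 1 against Far-R: payoffs 8, 7, 5, 3 → best response Left.
Shop 2 against Left: payoffs 3, 9, 1, 5, 2 → best response Left.
Shop 2 against Center: payoffs 4, 3, 2, 8, 1 → best response Right.
Shop 2 against Right: payoffs 7, 4, 1, 5, 6 → best response Far-L.
Shop 2 against Far-R: payoffs 6, 9, 1, 8, 0 → best response Left.
No profile is a mutual best response for all players.

This game has no pure Nash equilibrium.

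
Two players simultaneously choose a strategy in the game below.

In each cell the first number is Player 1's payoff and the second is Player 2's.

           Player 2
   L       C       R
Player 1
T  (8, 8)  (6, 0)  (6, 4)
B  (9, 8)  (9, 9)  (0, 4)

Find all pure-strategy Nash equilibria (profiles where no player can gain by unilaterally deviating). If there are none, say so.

Player 1 against L: payoffs 8, 9 → best response B.
Player 1 against C: payoffs 6, 9 → best response B.
Player 1 against R: payoffs 6, 0 → best response T.
Player 2 against T: payoffs 8, 0, 4 → best response L.
Player 2 against B: payoffs 8, 9, 4 → best response C.
Mutual best responses: (B, C).

(B, C)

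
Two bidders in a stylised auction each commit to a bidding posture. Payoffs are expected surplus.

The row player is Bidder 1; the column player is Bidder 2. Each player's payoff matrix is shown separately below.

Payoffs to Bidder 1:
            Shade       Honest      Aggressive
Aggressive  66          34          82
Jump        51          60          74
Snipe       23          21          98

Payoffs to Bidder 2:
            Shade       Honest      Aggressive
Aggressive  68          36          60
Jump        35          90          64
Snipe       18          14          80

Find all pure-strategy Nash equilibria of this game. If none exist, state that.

The pure Nash equilibria are (Aggressive, Shade); (Jump, Honest); (Snipe, Aggressive).

(Aggressive, Shade): Bidder 1 gets 66, best alternative 51; Bidder 2 gets 68, best alternative 60. No profitable deviation — NE.
(Aggressive, Honest): Bidder 1 can switch to Jump (34 → 60). Not NE.
(Aggressive, Aggressive): Bidder 1 can switch to Snipe (82 → 98). Not NE.
(Jump, Shade): Bidder 1 can switch to Aggressive (51 → 66). Not NE.
(Jump, Honest): Bidder 1 gets 60, best alternative 34; Bidder 2 gets 90, best alternative 64. No profitable deviation — NE.
(Jump, Aggressive): Bidder 1 can switch to Aggressive (74 → 82). Not NE.
(Snipe, Shade): Bidder 1 can switch to Aggressive (23 → 66). Not NE.
(Snipe, Honest): Bidder 1 can switch to Aggressive (21 → 34). Not NE.
(Snipe, Aggressive): Bidder 1 gets 98, best alternative 82; Bidder 2 gets 80, best alternative 18. No profitable deviation — NE.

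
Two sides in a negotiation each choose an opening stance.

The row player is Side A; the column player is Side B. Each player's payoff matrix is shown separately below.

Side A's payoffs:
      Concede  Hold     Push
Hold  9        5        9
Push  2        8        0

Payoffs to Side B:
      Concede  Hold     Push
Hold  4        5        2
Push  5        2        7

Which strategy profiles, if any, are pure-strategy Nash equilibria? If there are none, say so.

(Hold, Concede): Side B can switch to Hold (4 → 5). Not NE.
(Hold, Hold): Side A can switch to Push (5 → 8). Not NE.
(Hold, Push): Side B can switch to Concede (2 → 4). Not NE.
(Push, Concede): Side A can switch to Hold (2 → 9). Not NE.
(Push, Hold): Side B can switch to Concede (2 → 5). Not NE.
(Push, Push): Side A can switch to Hold (0 → 9). Not NE.

No pure-strategy Nash equilibrium.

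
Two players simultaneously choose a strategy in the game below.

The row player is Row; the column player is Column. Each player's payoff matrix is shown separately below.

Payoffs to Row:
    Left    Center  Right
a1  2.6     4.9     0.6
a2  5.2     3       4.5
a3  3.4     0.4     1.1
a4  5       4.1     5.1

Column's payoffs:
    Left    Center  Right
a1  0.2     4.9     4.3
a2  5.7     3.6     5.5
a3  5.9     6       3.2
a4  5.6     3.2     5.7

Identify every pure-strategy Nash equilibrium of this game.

The pure Nash equilibria are (a1, Center), (a2, Left), (a4, Right).

For each player, find the best response to each opponent profile; mutual best responses are the pure NE.
Row against Left: payoffs 2.6, 5.2, 3.4, 5 → best response a2.
Row against Center: payoffs 4.9, 3, 0.4, 4.1 → best response a1.
Row against Right: payoffs 0.6, 4.5, 1.1, 5.1 → best response a4.
Column against a1: payoffs 0.2, 4.9, 4.3 → best response Center.
Column against a2: payoffs 5.7, 3.6, 5.5 → best response Left.
Column against a3: payoffs 5.9, 6, 3.2 → best response Center.
Column against a4: payoffs 5.6, 3.2, 5.7 → best response Right.
Mutual best responses: (a1, Center); (a2, Left); (a4, Right).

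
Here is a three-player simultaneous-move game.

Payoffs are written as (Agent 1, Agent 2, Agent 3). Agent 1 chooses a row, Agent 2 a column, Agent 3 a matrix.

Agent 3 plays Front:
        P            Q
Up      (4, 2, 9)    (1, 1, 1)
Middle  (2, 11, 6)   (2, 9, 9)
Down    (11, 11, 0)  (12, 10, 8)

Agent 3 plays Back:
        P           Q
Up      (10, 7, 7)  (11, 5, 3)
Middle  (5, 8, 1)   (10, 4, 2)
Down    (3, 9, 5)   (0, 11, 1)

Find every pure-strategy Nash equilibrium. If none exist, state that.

For each strategy profile, look for a profitable unilateral deviation.
(Up, P, Front): Agent 1 can switch to Down (4 → 11). Not NE.
(Up, P, Back): Agent 3 can switch to Front (7 → 9). Not NE.
(Up, Q, Front): Agent 1 can switch to Middle (1 → 2). Not NE.
(Up, Q, Back): Agent 2 can switch to P (5 → 7). Not NE.
(Middle, P, Front): Agent 1 can switch to Up (2 → 4). Not NE.
(Middle, P, Back): Agent 1 can switch to Up (5 → 10). Not NE.
(Middle, Q, Front): Agent 1 can switch to Down (2 → 12). Not NE.
(Middle, Q, Back): Agent 1 can switch to Up (10 → 11). Not NE.
(Down, P, Front): Agent 3 can switch to Back (0 → 5). Not NE.
(Down, P, Back): Agent 1 can switch to Up (3 → 10). Not NE.
(Down, Q, Front): Agent 2 can switch to P (10 → 11). Not NE.
(Down, Q, Back): Agent 1 can switch to Up (0 → 11). Not NE.

none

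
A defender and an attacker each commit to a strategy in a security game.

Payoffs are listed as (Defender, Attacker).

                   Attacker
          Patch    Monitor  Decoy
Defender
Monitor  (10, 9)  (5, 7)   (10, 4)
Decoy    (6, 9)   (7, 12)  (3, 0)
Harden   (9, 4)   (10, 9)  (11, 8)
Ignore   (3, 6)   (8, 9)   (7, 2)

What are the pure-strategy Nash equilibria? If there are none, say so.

(Monitor, Patch): Defender gets 10, best alternative 9; Attacker gets 9, best alternative 7. No profitable deviation — NE.
(Monitor, Monitor): Defender can switch to Decoy (5 → 7). Not NE.
(Monitor, Decoy): Defender can switch to Harden (10 → 11). Not NE.
(Decoy, Patch): Defender can switch to Monitor (6 → 10). Not NE.
(Decoy, Monitor): Defender can switch to Harden (7 → 10). Not NE.
(Decoy, Decoy): Defender can switch to Monitor (3 → 10). Not NE.
(Harden, Patch): Defender can switch to Monitor (9 → 10). Not NE.
(Harden, Monitor): Defender gets 10, best alternative 8; Attacker gets 9, best alternative 8. No profitable deviation — NE.
(The remaining 4 profiles each have a profitable deviation by the same check.)

Pure-strategy Nash equilibria: (Monitor, Patch); (Harden, Monitor)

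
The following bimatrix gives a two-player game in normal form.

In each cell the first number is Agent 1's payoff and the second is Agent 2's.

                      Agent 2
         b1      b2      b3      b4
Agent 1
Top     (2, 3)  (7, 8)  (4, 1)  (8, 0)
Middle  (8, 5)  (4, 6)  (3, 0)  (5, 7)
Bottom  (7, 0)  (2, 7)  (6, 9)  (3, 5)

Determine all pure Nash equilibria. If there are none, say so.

Pure-strategy Nash equilibria: (Top, b2); (Bottom, b3)

Check each profile: it is a Nash equilibrium iff no player can strictly gain by switching unilaterally.
(Top, b1): Agent 1 can switch to Middle (2 → 8). Not NE.
(Top, b2): Agent 1 gets 7, best alternative 4; Agent 2 gets 8, best alternative 3. No profitable deviation — NE.
(Top, b3): Agent 1 can switch to Bottom (4 → 6). Not NE.
(Top, b4): Agent 2 can switch to b1 (0 → 3). Not NE.
(Middle, b1): Agent 2 can switch to b2 (5 → 6). Not NE.
(Middle, b2): Agent 1 can switch to Top (4 → 7). Not NE.
(Middle, b3): Agent 1 can switch to Top (3 → 4). Not NE.
(Bottom, b3): Agent 1 gets 6, best alternative 4; Agent 2 gets 9, best alternative 7. No profitable deviation — NE.
(The remaining 4 profiles each have a profitable deviation by the same check.)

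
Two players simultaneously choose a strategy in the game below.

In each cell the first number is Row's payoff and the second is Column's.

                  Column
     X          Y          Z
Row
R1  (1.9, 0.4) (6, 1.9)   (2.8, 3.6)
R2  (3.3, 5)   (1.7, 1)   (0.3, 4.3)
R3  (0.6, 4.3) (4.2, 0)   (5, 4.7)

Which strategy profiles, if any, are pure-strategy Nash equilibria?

Pure-strategy Nash equilibria: (R2, X) and (R3, Z)

For each strategy profile, look for a profitable unilateral deviation.
(R1, X): Row can switch to R2 (1.9 → 3.3). Not NE.
(R1, Y): Column can switch to Z (1.9 → 3.6). Not NE.
(R1, Z): Row can switch to R3 (2.8 → 5). Not NE.
(R2, X): Row gets 3.3, best alternative 1.9; Column gets 5, best alternative 4.3. No profitable deviation — NE.
(R2, Y): Row can switch to R1 (1.7 → 6). Not NE.
(R2, Z): Row can switch to R1 (0.3 → 2.8). Not NE.
(R3, X): Row can switch to R1 (0.6 → 1.9). Not NE.
(R3, Y): Row can switch to R1 (4.2 → 6). Not NE.
(R3, Z): Row gets 5, best alternative 2.8; Column gets 4.7, best alternative 4.3. No profitable deviation — NE.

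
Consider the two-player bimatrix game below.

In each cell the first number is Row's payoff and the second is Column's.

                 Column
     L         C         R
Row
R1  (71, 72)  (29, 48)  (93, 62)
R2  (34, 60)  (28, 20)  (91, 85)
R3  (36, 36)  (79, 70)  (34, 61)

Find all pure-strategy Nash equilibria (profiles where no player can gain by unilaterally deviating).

The pure Nash equilibria are (R1, L), (R3, C).

Row against L: payoffs 71, 34, 36 → best response R1.
Row against C: payoffs 29, 28, 79 → best response R3.
Row against R: payoffs 93, 91, 34 → best response R1.
Column against R1: payoffs 72, 48, 62 → best response L.
Column against R2: payoffs 60, 20, 85 → best response R.
Column against R3: payoffs 36, 70, 61 → best response C.
Mutual best responses: (R1, L); (R3, C).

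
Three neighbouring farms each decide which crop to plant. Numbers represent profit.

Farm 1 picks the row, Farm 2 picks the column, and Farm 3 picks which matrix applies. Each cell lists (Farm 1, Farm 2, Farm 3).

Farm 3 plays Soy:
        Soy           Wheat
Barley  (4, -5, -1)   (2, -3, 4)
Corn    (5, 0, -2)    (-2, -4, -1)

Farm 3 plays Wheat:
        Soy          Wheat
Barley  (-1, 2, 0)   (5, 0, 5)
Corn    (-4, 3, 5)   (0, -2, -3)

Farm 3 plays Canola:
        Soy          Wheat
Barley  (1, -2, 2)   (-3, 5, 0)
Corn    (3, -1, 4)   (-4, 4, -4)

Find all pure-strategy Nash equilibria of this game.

(Barley, Soy, Soy): Farm 1 can switch to Corn (4 → 5). Not NE.
(Barley, Soy, Wheat): Farm 3 can switch to Canola (0 → 2). Not NE.
(Barley, Soy, Canola): Farm 1 can switch to Corn (1 → 3). Not NE.
(Barley, Wheat, Soy): Farm 3 can switch to Wheat (4 → 5). Not NE.
(Barley, Wheat, Wheat): Farm 2 can switch to Soy (0 → 2). Not NE.
(Barley, Wheat, Canola): Farm 3 can switch to Soy (0 → 4). Not NE.
(Corn, Soy, Soy): Farm 3 can switch to Wheat (-2 → 5). Not NE.
(Corn, Soy, Wheat): Farm 1 can switch to Barley (-4 → -1). Not NE.
(The remaining 4 profiles each have a profitable deviation by the same check.)

This game has no pure Nash equilibrium.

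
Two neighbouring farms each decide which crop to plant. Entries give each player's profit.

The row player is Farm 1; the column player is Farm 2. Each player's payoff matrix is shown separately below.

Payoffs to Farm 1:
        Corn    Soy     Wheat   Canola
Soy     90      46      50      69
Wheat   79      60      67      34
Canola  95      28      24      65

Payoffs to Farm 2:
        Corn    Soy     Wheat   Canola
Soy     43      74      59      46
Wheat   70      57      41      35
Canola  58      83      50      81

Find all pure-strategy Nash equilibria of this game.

Farm 1 against Corn: payoffs 90, 79, 95 → best response Canola.
Farm 1 against Soy: payoffs 46, 60, 28 → best response Wheat.
Farm 1 against Wheat: payoffs 50, 67, 24 → best response Wheat.
Farm 1 against Canola: payoffs 69, 34, 65 → best response Soy.
Farm 2 against Soy: payoffs 43, 74, 59, 46 → best response Soy.
Farm 2 against Wheat: payoffs 70, 57, 41, 35 → best response Corn.
Farm 2 against Canola: payoffs 58, 83, 50, 81 → best response Soy.
No profile is a mutual best response for all players.

none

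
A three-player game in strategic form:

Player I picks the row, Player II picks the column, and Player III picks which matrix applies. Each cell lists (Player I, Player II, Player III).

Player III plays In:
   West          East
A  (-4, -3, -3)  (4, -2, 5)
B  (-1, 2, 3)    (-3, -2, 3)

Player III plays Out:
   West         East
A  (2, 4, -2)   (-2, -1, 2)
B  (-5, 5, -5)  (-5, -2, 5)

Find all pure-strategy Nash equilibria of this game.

(A, West, In): Player I can switch to B (-4 → -1). Not NE.
(A, West, Out): Player I gets 2, best alternative -5; Player II gets 4, best alternative -1; Player III gets -2, best alternative -3. No profitable deviation — NE.
(A, East, In): Player I gets 4, best alternative -3; Player II gets -2, best alternative -3; Player III gets 5, best alternative 2. No profitable deviation — NE.
(A, East, Out): Player II can switch to West (-1 → 4). Not NE.
(B, West, In): Player I gets -1, best alternative -4; Player II gets 2, best alternative -2; Player III gets 3, best alternative -5. No profitable deviation — NE.
(B, West, Out): Player I can switch to A (-5 → 2). Not NE.
(B, East, In): Player I can switch to A (-3 → 4). Not NE.
(B, East, Out): Player I can switch to A (-5 → -2). Not NE.

Pure-strategy Nash equilibria: (A, West, Out) and (A, East, In) and (B, West, In)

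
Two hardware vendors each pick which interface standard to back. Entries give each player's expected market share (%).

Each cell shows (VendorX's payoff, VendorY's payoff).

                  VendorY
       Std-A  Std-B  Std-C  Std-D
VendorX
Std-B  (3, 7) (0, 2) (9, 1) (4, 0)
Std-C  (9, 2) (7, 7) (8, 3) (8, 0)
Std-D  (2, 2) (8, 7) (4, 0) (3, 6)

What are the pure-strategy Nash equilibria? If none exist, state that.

The unique pure-strategy Nash equilibrium is (Std-D, Std-B).

For each strategy profile, look for a profitable unilateral deviation.
(Std-B, Std-A): VendorX can switch to Std-C (3 → 9). Not NE.
(Std-B, Std-B): VendorX can switch to Std-C (0 → 7). Not NE.
(Std-B, Std-C): VendorY can switch to Std-A (1 → 7). Not NE.
(Std-B, Std-D): VendorX can switch to Std-C (4 → 8). Not NE.
(Std-C, Std-A): VendorY can switch to Std-B (2 → 7). Not NE.
(Std-C, Std-B): VendorX can switch to Std-D (7 → 8). Not NE.
(Std-C, Std-C): VendorX can switch to Std-B (8 → 9). Not NE.
(Std-C, Std-D): VendorY can switch to Std-A (0 → 2). Not NE.
(Std-D, Std-A): VendorX can switch to Std-B (2 → 3). Not NE.
(Std-D, Std-B): VendorX gets 8, best alternative 7; VendorY gets 7, best alternative 6. No profitable deviation — NE.
(Std-D, Std-C): VendorX can switch to Std-B (4 → 9). Not NE.
(The remaining 1 profile has a profitable deviation by the same check.)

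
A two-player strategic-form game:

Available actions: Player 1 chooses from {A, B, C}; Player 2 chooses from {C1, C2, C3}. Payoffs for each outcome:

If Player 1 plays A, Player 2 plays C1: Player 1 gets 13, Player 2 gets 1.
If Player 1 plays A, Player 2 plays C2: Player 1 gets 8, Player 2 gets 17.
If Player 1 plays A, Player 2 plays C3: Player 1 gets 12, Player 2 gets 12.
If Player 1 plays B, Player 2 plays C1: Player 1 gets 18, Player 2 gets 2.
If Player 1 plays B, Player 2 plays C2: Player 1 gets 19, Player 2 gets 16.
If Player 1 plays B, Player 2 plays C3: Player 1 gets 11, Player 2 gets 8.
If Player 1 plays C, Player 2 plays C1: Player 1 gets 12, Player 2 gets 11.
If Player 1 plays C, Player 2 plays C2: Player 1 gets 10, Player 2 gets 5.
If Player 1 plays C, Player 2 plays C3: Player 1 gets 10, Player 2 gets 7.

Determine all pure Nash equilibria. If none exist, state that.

Check each profile: it is a Nash equilibrium iff no player can strictly gain by switching unilaterally.
(A, C1): Player 1 can switch to B (13 → 18). Not NE.
(A, C2): Player 1 can switch to B (8 → 19). Not NE.
(A, C3): Player 2 can switch to C2 (12 → 17). Not NE.
(B, C1): Player 2 can switch to C2 (2 → 16). Not NE.
(B, C2): Player 1 gets 19, best alternative 10; Player 2 gets 16, best alternative 8. No profitable deviation — NE.
(B, C3): Player 1 can switch to A (11 → 12). Not NE.
(C, C1): Player 1 can switch to A (12 → 13). Not NE.
(C, C2): Player 1 can switch to B (10 → 19). Not NE.
(C, C3): Player 1 can switch to A (10 → 12). Not NE.

Pure NE: (B, C2)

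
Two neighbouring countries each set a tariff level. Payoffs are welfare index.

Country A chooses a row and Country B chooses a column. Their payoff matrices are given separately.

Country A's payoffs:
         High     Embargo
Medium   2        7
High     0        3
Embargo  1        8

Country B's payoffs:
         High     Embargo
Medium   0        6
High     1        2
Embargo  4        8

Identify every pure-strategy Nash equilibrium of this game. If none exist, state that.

Country A against High: payoffs 2, 0, 1 → best response Medium.
Country A against Embargo: payoffs 7, 3, 8 → best response Embargo.
Country B against Medium: payoffs 0, 6 → best response Embargo.
Country B against High: payoffs 1, 2 → best response Embargo.
Country B against Embargo: payoffs 4, 8 → best response Embargo.
Mutual best responses: (Embargo, Embargo).

The unique pure-strategy Nash equilibrium is (Embargo, Embargo).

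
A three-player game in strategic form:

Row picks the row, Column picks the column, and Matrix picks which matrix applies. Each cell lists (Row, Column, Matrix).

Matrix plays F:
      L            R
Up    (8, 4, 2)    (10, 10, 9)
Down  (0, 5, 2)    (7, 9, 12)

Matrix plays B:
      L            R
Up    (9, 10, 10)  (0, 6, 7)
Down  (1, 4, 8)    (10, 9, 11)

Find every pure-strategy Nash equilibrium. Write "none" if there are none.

(Up, L, F): Column can switch to R (4 → 10). Not NE.
(Up, L, B): Row gets 9, best alternative 1; Column gets 10, best alternative 6; Matrix gets 10, best alternative 2. No profitable deviation — NE.
(Up, R, F): Row gets 10, best alternative 7; Column gets 10, best alternative 4; Matrix gets 9, best alternative 7. No profitable deviation — NE.
(Up, R, B): Row can switch to Down (0 → 10). Not NE.
(Down, L, F): Row can switch to Up (0 → 8). Not NE.
(Down, L, B): Row can switch to Up (1 → 9). Not NE.
(Down, R, F): Row can switch to Up (7 → 10). Not NE.
(Down, R, B): Matrix can switch to F (11 → 12). Not NE.

(Up, L, B) and (Up, R, F)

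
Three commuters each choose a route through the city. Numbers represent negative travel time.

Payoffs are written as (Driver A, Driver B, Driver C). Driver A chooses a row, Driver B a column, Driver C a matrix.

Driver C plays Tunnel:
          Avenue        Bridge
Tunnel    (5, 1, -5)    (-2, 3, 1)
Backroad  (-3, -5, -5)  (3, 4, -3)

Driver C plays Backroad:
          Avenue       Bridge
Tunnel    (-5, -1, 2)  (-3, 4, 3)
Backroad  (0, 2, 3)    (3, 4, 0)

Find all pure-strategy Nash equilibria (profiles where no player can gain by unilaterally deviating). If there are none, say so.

(Tunnel, Avenue, Tunnel): Driver B can switch to Bridge (1 → 3). Not NE.
(Tunnel, Avenue, Backroad): Driver A can switch to Backroad (-5 → 0). Not NE.
(Tunnel, Bridge, Tunnel): Driver A can switch to Backroad (-2 → 3). Not NE.
(Tunnel, Bridge, Backroad): Driver A can switch to Backroad (-3 → 3). Not NE.
(Backroad, Avenue, Tunnel): Driver A can switch to Tunnel (-3 → 5). Not NE.
(Backroad, Avenue, Backroad): Driver B can switch to Bridge (2 → 4). Not NE.
(Backroad, Bridge, Backroad): Driver A gets 3, best alternative -3; Driver B gets 4, best alternative 2; Driver C gets 0, best alternative -3. No profitable deviation — NE.
(The remaining 1 profile has a profitable deviation by the same check.)

Pure NE: (Backroad, Bridge, Backroad)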